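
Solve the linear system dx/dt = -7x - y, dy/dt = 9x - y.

Coefficient matrix A = [[-7, -1], [9, -1]].
Characteristic polynomial det(A - λI) = λ^2 + 8λ + 16 = 0.
Single eigenvalue λ = -4 with algebraic multiplicity 2.
Eigenvector v = (1,-3); generalized eigenvector w with (A-λI)w=v is (-1,2).
General solution: e^(-4t)[c_1·v + c_2·(t·v + w)].

x(t) = c_1e^(-4t) + c_2te^(-4t) - c_2e^(-4t), y(t) = -3c_1e^(-4t) - 3c_2te^(-4t) + 2c_2e^(-4t)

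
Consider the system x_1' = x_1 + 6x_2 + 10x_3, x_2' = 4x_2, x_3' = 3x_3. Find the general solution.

x_1(t) = C_1e^(t) + 2C_2e^(4t) + 5C_3e^(3t), x_2(t) = C_2e^(4t), x_3(t) = C_3e^(3t)

Coefficient matrix A = [[1, 6, 10], [0, 4, 0], [0, 0, 3]].
det(A - λI) = 0 gives eigenvalues λ = 1, 4, 3.
For λ=1: eigenvector (1,0,0).
For λ=4: eigenvector (2,1,0).
For λ=3: eigenvector (5,0,1).
General solution: C_1e^(t)(1,0,0) + C_2e^(4t)(2,1,0) + C_3e^(3t)(5,0,1).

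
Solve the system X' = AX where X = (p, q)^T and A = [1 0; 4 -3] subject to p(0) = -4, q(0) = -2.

p(t) = -4e^(t), q(t) = -4e^(t) + 2e^(-3t)

Coefficient matrix A = [[1, 0], [4, -3]].
Characteristic polynomial det(A - λI) = λ^2 + 2λ - 3 = 0.
Eigenvalues λ = -3, 1.
For λ=-3: (A-λI) row 1 is [4, 0], so an eigenvector is (0, 1).
For λ=1: (A-λI) row 2 is [4, -4], so an eigenvector is (-1, -1).
General solution: C_1e^(-3t)(0,1) + C_2e^(t)(-1,-1).
Applying p(0)=-4, q(0)=-2 gives C_1=2, C_2=4.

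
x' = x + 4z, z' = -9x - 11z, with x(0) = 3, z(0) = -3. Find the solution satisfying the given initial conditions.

x(t) = 6te^(-5t) + 3e^(-5t), z(t) = -9te^(-5t) - 3e^(-5t)

Coefficient matrix A = [[1, 4], [-9, -11]].
Characteristic polynomial det(A - λI) = λ^2 + 10λ + 25 = 0.
Single eigenvalue λ = -5 with algebraic multiplicity 2.
Eigenvector v = (-2,3); generalized eigenvector w with (A-λI)w=v is (1,-2).
General solution: e^(-5t)[C_1·v + C_2·(t·v + w)].
Applying x(0)=3, z(0)=-3 gives C_1=-3, C_2=-3.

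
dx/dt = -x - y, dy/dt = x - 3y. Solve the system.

x(t) = K_1e^(-2t) + K_2te^(-2t) - K_2e^(-2t), y(t) = K_1e^(-2t) + K_2te^(-2t) - 2K_2e^(-2t)

Coefficient matrix A = [[-1, -1], [1, -3]].
Characteristic polynomial det(A - λI) = λ^2 + 4λ + 4 = 0.
Single eigenvalue λ = -2 with algebraic multiplicity 2.
Eigenvector v = (1,1); generalized eigenvector w with (A-λI)w=v is (-1,-2).
General solution: e^(-2t)[K_1·v + K_2·(t·v + w)].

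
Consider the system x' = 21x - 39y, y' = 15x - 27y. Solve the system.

Coefficient matrix A = [[21, -39], [15, -27]].
Characteristic polynomial det(A - λI) = λ^2 + 6λ + 18 = 0.
Eigenvalues λ = -3 ± 3i (complex conjugate pair).
For λ=-3+3i: an eigenvector is (-2,-1) - i(-3,-2) = (-2 + 3i, -1 + 2i).
A real fundamental pair from Re and Im of e^((-3+3i)t)v: X_1 = e^(-3t)(cos(3t)·(-2,-1) + sin(3t)·(-3,-2)), X_2 = e^(-3t)(sin(3t)·(-2,-1) - cos(3t)·(-3,-2)).
General solution: K_1X_1 + K_2X_2.

x(t) = -3K_1e^(-3t)sin(3t) - 2K_1e^(-3t)cos(3t) - 2K_2e^(-3t)sin(3t) + 3K_2e^(-3t)cos(3t), y(t) = -2K_1e^(-3t)sin(3t) - K_1e^(-3t)cos(3t) - K_2e^(-3t)sin(3t) + 2K_2e^(-3t)cos(3t)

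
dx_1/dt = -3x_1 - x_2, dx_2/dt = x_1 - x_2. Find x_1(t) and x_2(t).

Coefficient matrix A = [[-3, -1], [1, -1]].
Characteristic polynomial det(A - λI) = λ^2 + 4λ + 4 = 0.
Single eigenvalue λ = -2 with algebraic multiplicity 2.
Eigenvector v = (1,-1); generalized eigenvector w with (A-λI)w=v is (-3,2).
General solution: e^(-2t)[K_1·v + K_2·(t·v + w)].

x_1(t) = K_1e^(-2t) + K_2te^(-2t) - 3K_2e^(-2t), x_2(t) = -K_1e^(-2t) - K_2te^(-2t) + 2K_2e^(-2t)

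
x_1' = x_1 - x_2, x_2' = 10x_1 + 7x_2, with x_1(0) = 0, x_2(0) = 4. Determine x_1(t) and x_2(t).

x_1(t) = -4e^(4t)sin(t), x_2(t) = 12e^(4t)sin(t) + 4e^(4t)cos(t)

Coefficient matrix A = [[1, -1], [10, 7]].
Characteristic polynomial det(A - λI) = λ^2 - 8λ + 17 = 0.
Eigenvalues λ = 4 ± i (complex conjugate pair).
For λ=4+i: an eigenvector is (0,-1) - i(1,-3) = (0 - i, -1 + 3i).
A real fundamental pair from Re and Im of e^((4+i)t)v: X_1 = e^(4t)(cos(t)·(0,-1) + sin(t)·(1,-3)), X_2 = e^(4t)(sin(t)·(0,-1) - cos(t)·(1,-3)).
General solution: K_1X_1 + K_2X_2.
Applying x_1(0)=0, x_2(0)=4 gives K_1=-4, K_2=0.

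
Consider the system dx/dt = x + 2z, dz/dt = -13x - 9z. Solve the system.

x(t) = c_1e^(-4t)sin(t) - c_1e^(-4t)cos(t) - c_2e^(-4t)sin(t) - c_2e^(-4t)cos(t), z(t) = -2c_1e^(-4t)sin(t) + 3c_1e^(-4t)cos(t) + 3c_2e^(-4t)sin(t) + 2c_2e^(-4t)cos(t)

Coefficient matrix A = [[1, 2], [-13, -9]].
Characteristic polynomial det(A - λI) = λ^2 + 8λ + 17 = 0.
Eigenvalues λ = -4 ± i (complex conjugate pair).
For λ=-4+i: an eigenvector is (-1,3) - i(1,-2) = (-1 - i, 3 + 2i).
A real fundamental pair from Re and Im of e^((-4+i)t)v: X_1 = e^(-4t)(cos(t)·(-1,3) + sin(t)·(1,-2)), X_2 = e^(-4t)(sin(t)·(-1,3) - cos(t)·(1,-2)).
General solution: c_1X_1 + c_2X_2.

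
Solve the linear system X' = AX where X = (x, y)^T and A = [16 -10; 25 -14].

x(t) = K_1e^(t)sin(5t) + K_1e^(t)cos(5t) + K_2e^(t)sin(5t) - K_2e^(t)cos(5t), y(t) = 2K_1e^(t)sin(5t) + K_1e^(t)cos(5t) + K_2e^(t)sin(5t) - 2K_2e^(t)cos(5t)

Coefficient matrix A = [[16, -10], [25, -14]].
Characteristic polynomial det(A - λI) = λ^2 - 2λ + 26 = 0.
Eigenvalues λ = 1 ± 5i (complex conjugate pair).
For λ=1+5i: an eigenvector is (1,1) - i(1,2) = (1 - i, 1 - 2i).
A real fundamental pair from Re and Im of e^((1+5i)t)v: X_1 = e^(t)(cos(5t)·(1,1) + sin(5t)·(1,2)), X_2 = e^(t)(sin(5t)·(1,1) - cos(5t)·(1,2)).
General solution: K_1X_1 + K_2X_2.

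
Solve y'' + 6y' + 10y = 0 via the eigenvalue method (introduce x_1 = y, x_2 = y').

Let x_1 = y, x_2 = y'. Then x_1' = x_2 and x_2' = -10x_1 - 6x_2.
A = [[0,1],[-10,-6]]; det(A-λI) = λ^2 + 6λ + 10.
Eigenvalues λ = -3 ± i.

y(t) = K_1e^(-3t)cos(t) + K_2e^(-3t)sin(t)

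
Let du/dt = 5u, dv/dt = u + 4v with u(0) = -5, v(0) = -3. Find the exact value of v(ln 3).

A = [[5,0],[1,4]]; eigenvalues λ = 4, 5.
Eigenvectors: (0,1) for λ=4, (-1,-1) for λ=5.
From the initial condition, c_1 = 2, c_2 = 5.
v(ln 3) = (2)(3^4)(1) + (5)(3^5)(-1) = -1053.

-1053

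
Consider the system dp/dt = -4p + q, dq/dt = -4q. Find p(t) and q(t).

p(t) = -C_1e^(-4t) - C_2te^(-4t) - 3C_2e^(-4t), q(t) = -C_2e^(-4t)

Coefficient matrix A = [[-4, 1], [0, -4]].
Characteristic polynomial det(A - λI) = λ^2 + 8λ + 16 = 0.
Single eigenvalue λ = -4 with algebraic multiplicity 2.
Eigenvector v = (-1,0); generalized eigenvector w with (A-λI)w=v is (-3,-1).
General solution: e^(-4t)[C_1·v + C_2·(t·v + w)].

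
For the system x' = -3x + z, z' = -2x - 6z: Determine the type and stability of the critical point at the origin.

stable node

A = [[-3,1],[-2,-6]]; det(A-λI) = λ^2 + 9λ + 20.
λ = -5, -4: both negative.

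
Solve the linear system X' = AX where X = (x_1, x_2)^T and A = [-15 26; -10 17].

Coefficient matrix A = [[-15, 26], [-10, 17]].
Characteristic polynomial det(A - λI) = λ^2 - 2λ + 5 = 0.
Eigenvalues λ = 1 ± 2i (complex conjugate pair).
For λ=1+2i: an eigenvector is (3,2) - i(2,1) = (3 - 2i, 2 - i).
A real fundamental pair from Re and Im of e^((1+2i)t)v: X_1 = e^(t)(cos(2t)·(3,2) + sin(2t)·(2,1)), X_2 = e^(t)(sin(2t)·(3,2) - cos(2t)·(2,1)).
General solution: c_1X_1 + c_2X_2.

x_1(t) = 2c_1e^(t)sin(2t) + 3c_1e^(t)cos(2t) + 3c_2e^(t)sin(2t) - 2c_2e^(t)cos(2t), x_2(t) = c_1e^(t)sin(2t) + 2c_1e^(t)cos(2t) + 2c_2e^(t)sin(2t) - c_2e^(t)cos(2t)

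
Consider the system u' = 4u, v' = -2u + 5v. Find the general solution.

u(t) = c_1e^(4t), v(t) = 2c_1e^(4t) - c_2e^(5t)

Coefficient matrix A = [[4, 0], [-2, 5]].
Characteristic polynomial det(A - λI) = λ^2 - 9λ + 20 = 0.
Eigenvalues λ = 4, 5.
For λ=4: (A-λI) row 2 is [-2, 1], so an eigenvector is (1, 2).
For λ=5: (A-λI) row 1 is [-1, 0], so an eigenvector is (0, -1).
General solution: c_1e^(4t)(1,2) + c_2e^(5t)(0,-1).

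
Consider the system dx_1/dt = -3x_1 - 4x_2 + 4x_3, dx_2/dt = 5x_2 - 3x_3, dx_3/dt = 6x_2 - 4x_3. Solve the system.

Coefficient matrix A = [[-3, -4, 4], [0, 5, -3], [0, 6, -4]].
det(A - λI) = 0 gives eigenvalues λ = -3, 2, -1.
For λ=-3: eigenvector (1,0,0).
For λ=2: eigenvector (0,1,1).
For λ=-1: eigenvector (2,1,2).
General solution: K_1e^(-3t)(1,0,0) + K_2e^(2t)(0,1,1) + K_3e^(-t)(2,1,2).

x_1(t) = K_1e^(-3t) + 2K_3e^(-t), x_2(t) = K_2e^(2t) + K_3e^(-t), x_3(t) = K_2e^(2t) + 2K_3e^(-t)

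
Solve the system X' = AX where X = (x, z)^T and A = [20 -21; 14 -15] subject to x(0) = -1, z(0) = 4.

Coefficient matrix A = [[20, -21], [14, -15]].
Characteristic polynomial det(A - λI) = λ^2 - 5λ - 6 = 0.
Eigenvalues λ = -1, 6.
For λ=-1: (A-λI) row 1 is [21, -21], so an eigenvector is (1, 1).
For λ=6: (A-λI) row 1 is [14, -21], so an eigenvector is (-3, -2).
General solution: c_1e^(-t)(1,1) + c_2e^(6t)(-3,-2).
Applying x(0)=-1, z(0)=4 gives c_1=14, c_2=5.

x(t) = -15e^(6t) + 14e^(-t), z(t) = -10e^(6t) + 14e^(-t)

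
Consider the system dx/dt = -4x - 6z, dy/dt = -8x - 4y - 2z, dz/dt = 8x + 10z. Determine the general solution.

x(t) = -3C_1e^(4t) - C_3e^(2t), y(t) = 2C_1e^(4t) + C_2e^(-4t) + C_3e^(2t), z(t) = 4C_1e^(4t) + C_3e^(2t)

Coefficient matrix A = [[-4, 0, -6], [-8, -4, -2], [8, 0, 10]].
det(A - λI) = 0 gives eigenvalues λ = 4, -4, 2.
For λ=4: eigenvector (-3,2,4).
For λ=-4: eigenvector (0,1,0).
For λ=2: eigenvector (-1,1,1).
General solution: C_1e^(4t)(-3,2,4) + C_2e^(-4t)(0,1,0) + C_3e^(2t)(-1,1,1).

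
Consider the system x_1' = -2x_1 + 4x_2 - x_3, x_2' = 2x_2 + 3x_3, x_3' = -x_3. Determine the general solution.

x_1(t) = c_1e^(2t) + c_2e^(-2t) - 5c_3e^(-t), x_2(t) = c_1e^(2t) - c_3e^(-t), x_3(t) = c_3e^(-t)

Coefficient matrix A = [[-2, 4, -1], [0, 2, 3], [0, 0, -1]].
det(A - λI) = 0 gives eigenvalues λ = 2, -2, -1.
For λ=2: eigenvector (1,1,0).
For λ=-2: eigenvector (1,0,0).
For λ=-1: eigenvector (-5,-1,1).
General solution: c_1e^(2t)(1,1,0) + c_2e^(-2t)(1,0,0) + c_3e^(-t)(-5,-1,1).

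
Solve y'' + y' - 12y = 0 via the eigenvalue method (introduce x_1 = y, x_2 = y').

Let x_1 = y, x_2 = y'. Then x_1' = x_2 and x_2' = 12x_1 - x_2.
A = [[0,1],[12,-1]]; det(A-λI) = λ^2 + λ - 12.
Eigenvalues λ = 3, -4 with eigenvectors (1,3), (1,-4).

y(t) = K_1e^(3t) + K_2e^(-4t)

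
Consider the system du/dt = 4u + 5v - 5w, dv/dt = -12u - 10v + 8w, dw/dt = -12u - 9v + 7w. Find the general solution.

u(t) = c_1e^(4t) + c_2e^(-t), v(t) = -2c_1e^(4t) - 4c_2e^(-t) + c_3e^(-2t), w(t) = -2c_1e^(4t) - 3c_2e^(-t) + c_3e^(-2t)

Coefficient matrix A = [[4, 5, -5], [-12, -10, 8], [-12, -9, 7]].
det(A - λI) = 0 gives eigenvalues λ = 4, -1, -2.
For λ=4: eigenvector (1,-2,-2).
For λ=-1: eigenvector (1,-4,-3).
For λ=-2: eigenvector (0,1,1).
General solution: c_1e^(4t)(1,-2,-2) + c_2e^(-t)(1,-4,-3) + c_3e^(-2t)(0,1,1).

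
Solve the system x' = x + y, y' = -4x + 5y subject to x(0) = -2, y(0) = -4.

Coefficient matrix A = [[1, 1], [-4, 5]].
Characteristic polynomial det(A - λI) = λ^2 - 6λ + 9 = 0.
Single eigenvalue λ = 3 with algebraic multiplicity 2.
Eigenvector v = (1,2); generalized eigenvector w with (A-λI)w=v is (0,1).
General solution: e^(3t)[C_1·v + C_2·(t·v + w)].
Applying x(0)=-2, y(0)=-4 gives C_1=-2, C_2=0.

x(t) = -2e^(3t), y(t) = -4e^(3t)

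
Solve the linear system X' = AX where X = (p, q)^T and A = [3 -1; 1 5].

Coefficient matrix A = [[3, -1], [1, 5]].
Characteristic polynomial det(A - λI) = λ^2 - 8λ + 16 = 0.
Single eigenvalue λ = 4 with algebraic multiplicity 2.
Eigenvector v = (1,-1); generalized eigenvector w with (A-λI)w=v is (0,-1).
General solution: e^(4t)[K_1·v + K_2·(t·v + w)].

p(t) = K_1e^(4t) + K_2te^(4t), q(t) = -K_1e^(4t) - K_2te^(4t) - K_2e^(4t)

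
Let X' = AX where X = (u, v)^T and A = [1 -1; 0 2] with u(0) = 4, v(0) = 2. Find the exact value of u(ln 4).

A = [[1,-1],[0,2]]; eigenvalues λ = 1, 2.
Eigenvectors: (1,0) for λ=1, (-1,1) for λ=2.
From the initial condition, c_1 = 6, c_2 = 2.
u(ln 4) = (6)(4^1)(1) + (2)(4^2)(-1) = -8.

-8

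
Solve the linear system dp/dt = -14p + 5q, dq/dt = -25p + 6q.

p(t) = -K_1e^(-4t)cos(5t) - K_2e^(-4t)sin(5t), q(t) = K_1e^(-4t)sin(5t) - 2K_1e^(-4t)cos(5t) - 2K_2e^(-4t)sin(5t) - K_2e^(-4t)cos(5t)

Coefficient matrix A = [[-14, 5], [-25, 6]].
Characteristic polynomial det(A - λI) = λ^2 + 8λ + 41 = 0.
Eigenvalues λ = -4 ± 5i (complex conjugate pair).
For λ=-4+5i: an eigenvector is (-1,-2) - i(0,1) = (-1, -2 - i).
A real fundamental pair from Re and Im of e^((-4+5i)t)v: X_1 = e^(-4t)(cos(5t)·(-1,-2) + sin(5t)·(0,1)), X_2 = e^(-4t)(sin(5t)·(-1,-2) - cos(5t)·(0,1)).
General solution: K_1X_1 + K_2X_2.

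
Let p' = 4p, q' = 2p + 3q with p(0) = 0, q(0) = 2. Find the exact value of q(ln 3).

A = [[4,0],[2,3]]; eigenvalues λ = 3, 4.
Eigenvectors: (0,-1) for λ=3, (-1,-2) for λ=4.
From the initial condition, c_1 = -2, c_2 = 0.
q(ln 3) = (-2)(3^3)(-1) + (0)(3^4)(-2) = 54.

54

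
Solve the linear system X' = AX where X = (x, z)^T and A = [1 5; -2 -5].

Coefficient matrix A = [[1, 5], [-2, -5]].
Characteristic polynomial det(A - λI) = λ^2 + 4λ + 5 = 0.
Eigenvalues λ = -2 ± i (complex conjugate pair).
For λ=-2+i: an eigenvector is (-1,1) - i(2,-1) = (-1 - 2i, 1 + i).
A real fundamental pair from Re and Im of e^((-2+i)t)v: X_1 = e^(-2t)(cos(t)·(-1,1) + sin(t)·(2,-1)), X_2 = e^(-2t)(sin(t)·(-1,1) - cos(t)·(2,-1)).
General solution: c_1X_1 + c_2X_2.

x(t) = 2c_1e^(-2t)sin(t) - c_1e^(-2t)cos(t) - c_2e^(-2t)sin(t) - 2c_2e^(-2t)cos(t), z(t) = -c_1e^(-2t)sin(t) + c_1e^(-2t)cos(t) + c_2e^(-2t)sin(t) + c_2e^(-2t)cos(t)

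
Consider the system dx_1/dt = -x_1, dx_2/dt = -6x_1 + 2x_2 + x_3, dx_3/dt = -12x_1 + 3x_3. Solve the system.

Coefficient matrix A = [[-1, 0, 0], [-6, 2, 1], [-12, 0, 3]].
det(A - λI) = 0 gives eigenvalues λ = -1, 3, 2.
For λ=-1: eigenvector (1,1,3).
For λ=3: eigenvector (0,1,1).
For λ=2: eigenvector (0,1,0).
General solution: K_1e^(-t)(1,1,3) + K_2e^(3t)(0,1,1) + K_3e^(2t)(0,1,0).

x_1(t) = K_1e^(-t), x_2(t) = K_1e^(-t) + K_2e^(3t) + K_3e^(2t), x_3(t) = 3K_1e^(-t) + K_2e^(3t)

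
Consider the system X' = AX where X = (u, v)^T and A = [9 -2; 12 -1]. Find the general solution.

Coefficient matrix A = [[9, -2], [12, -1]].
Characteristic polynomial det(A - λI) = λ^2 - 8λ + 15 = 0.
Eigenvalues λ = 5, 3.
For λ=5: (A-λI) row 1 is [4, -2], so an eigenvector is (1, 2).
For λ=3: (A-λI) row 1 is [6, -2], so an eigenvector is (1, 3).
General solution: c_1e^(5t)(1,2) + c_2e^(3t)(1,3).

u(t) = c_1e^(5t) + c_2e^(3t), v(t) = 2c_1e^(5t) + 3c_2e^(3t)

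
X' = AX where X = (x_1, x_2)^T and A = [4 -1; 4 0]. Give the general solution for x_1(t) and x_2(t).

Coefficient matrix A = [[4, -1], [4, 0]].
Characteristic polynomial det(A - λI) = λ^2 - 4λ + 4 = 0.
Single eigenvalue λ = 2 with algebraic multiplicity 2.
Eigenvector v = (1,2); generalized eigenvector w with (A-λI)w=v is (2,3).
General solution: e^(2t)[K_1·v + K_2·(t·v + w)].

x_1(t) = K_1e^(2t) + K_2te^(2t) + 2K_2e^(2t), x_2(t) = 2K_1e^(2t) + 2K_2te^(2t) + 3K_2e^(2t)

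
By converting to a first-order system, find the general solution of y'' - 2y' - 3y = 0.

y(t) = C_1e^(-t) + C_2e^(3t)

Let x_1 = y, x_2 = y'. Then x_1' = x_2 and x_2' = 3x_1 + 2x_2.
A = [[0,1],[3,2]]; det(A-λI) = λ^2 - 2λ - 3.
Eigenvalues λ = -1, 3 with eigenvectors (1,-1), (1,3).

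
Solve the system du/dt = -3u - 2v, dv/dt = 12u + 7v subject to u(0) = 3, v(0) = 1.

Coefficient matrix A = [[-3, -2], [12, 7]].
Characteristic polynomial det(A - λI) = λ^2 - 4λ + 3 = 0.
Eigenvalues λ = 3, 1.
For λ=3: (A-λI) row 1 is [-6, -2], so an eigenvector is (-1, 3).
For λ=1: (A-λI) row 1 is [-4, -2], so an eigenvector is (1, -2).
General solution: C_1e^(3t)(-1,3) + C_2e^(t)(1,-2).
Applying u(0)=3, v(0)=1 gives C_1=7, C_2=10.

u(t) = -7e^(3t) + 10e^(t), v(t) = 21e^(3t) - 20e^(t)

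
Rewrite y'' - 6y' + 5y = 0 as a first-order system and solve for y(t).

y(t) = C_1e^(t) + C_2e^(5t)

Let x_1 = y, x_2 = y'. Then x_1' = x_2 and x_2' = -5x_1 + 6x_2.
A = [[0,1],[-5,6]]; det(A-λI) = λ^2 - 6λ + 5.
Eigenvalues λ = 1, 5 with eigenvectors (1,1), (1,5).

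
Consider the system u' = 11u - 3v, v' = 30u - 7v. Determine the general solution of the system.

Coefficient matrix A = [[11, -3], [30, -7]].
Characteristic polynomial det(A - λI) = λ^2 - 4λ + 13 = 0.
Eigenvalues λ = 2 ± 3i (complex conjugate pair).
For λ=2+3i: an eigenvector is (-1,-3) - i(0,-1) = (-1, -3 + i).
A real fundamental pair from Re and Im of e^((2+3i)t)v: X_1 = e^(2t)(cos(3t)·(-1,-3) + sin(3t)·(0,-1)), X_2 = e^(2t)(sin(3t)·(-1,-3) - cos(3t)·(0,-1)).
General solution: K_1X_1 + K_2X_2.

u(t) = -K_1e^(2t)cos(3t) - K_2e^(2t)sin(3t), v(t) = -K_1e^(2t)sin(3t) - 3K_1e^(2t)cos(3t) - 3K_2e^(2t)sin(3t) + K_2e^(2t)cos(3t)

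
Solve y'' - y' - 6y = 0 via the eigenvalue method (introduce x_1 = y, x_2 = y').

y(t) = C_1e^(3t) + C_2e^(-2t)

Let x_1 = y, x_2 = y'. Then x_1' = x_2 and x_2' = 6x_1 + x_2.
A = [[0,1],[6,1]]; det(A-λI) = λ^2 - λ - 6.
Eigenvalues λ = 3, -2 with eigenvectors (1,3), (1,-2).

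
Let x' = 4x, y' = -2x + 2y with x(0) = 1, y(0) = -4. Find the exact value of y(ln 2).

A = [[4,0],[-2,2]]; eigenvalues λ = 4, 2.
Eigenvectors: (1,-1) for λ=4, (0,1) for λ=2.
From the initial condition, c_1 = 1, c_2 = -3.
y(ln 2) = (1)(2^4)(-1) + (-3)(2^2)(1) = -28.

-28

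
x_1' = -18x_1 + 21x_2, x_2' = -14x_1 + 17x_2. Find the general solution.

x_1(t) = 3C_1e^(-4t) - C_2e^(3t), x_2(t) = 2C_1e^(-4t) - C_2e^(3t)

Coefficient matrix A = [[-18, 21], [-14, 17]].
Characteristic polynomial det(A - λI) = λ^2 + λ - 12 = 0.
Eigenvalues λ = -4, 3.
For λ=-4: (A-λI) row 1 is [-14, 21], so an eigenvector is (3, 2).
For λ=3: (A-λI) row 1 is [-21, 21], so an eigenvector is (-1, -1).
General solution: C_1e^(-4t)(3,2) + C_2e^(3t)(-1,-1).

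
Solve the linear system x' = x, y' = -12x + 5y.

x(t) = K_2e^(t), y(t) = K_1e^(5t) + 3K_2e^(t)

Coefficient matrix A = [[1, 0], [-12, 5]].
Characteristic polynomial det(A - λI) = λ^2 - 6λ + 5 = 0.
Eigenvalues λ = 5, 1.
For λ=5: (A-λI) row 1 is [-4, 0], so an eigenvector is (0, 1).
For λ=1: (A-λI) row 2 is [-12, 4], so an eigenvector is (1, 3).
General solution: K_1e^(5t)(0,1) + K_2e^(t)(1,3).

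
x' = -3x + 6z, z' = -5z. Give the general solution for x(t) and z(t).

Coefficient matrix A = [[-3, 6], [0, -5]].
Characteristic polynomial det(A - λI) = λ^2 + 8λ + 15 = 0.
Eigenvalues λ = -5, -3.
For λ=-5: (A-λI) row 1 is [2, 6], so an eigenvector is (3, -1).
For λ=-3: (A-λI) row 1 is [0, 6], so an eigenvector is (1, 0).
General solution: c_1e^(-5t)(3,-1) + c_2e^(-3t)(1,0).

x(t) = 3c_1e^(-5t) + c_2e^(-3t), z(t) = -c_1e^(-5t)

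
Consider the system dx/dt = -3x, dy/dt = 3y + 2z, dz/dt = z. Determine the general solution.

x(t) = K_2e^(-3t), y(t) = K_1e^(3t) - K_3e^(t), z(t) = K_3e^(t)

Coefficient matrix A = [[-3, 0, 0], [0, 3, 2], [0, 0, 1]].
det(A - λI) = 0 gives eigenvalues λ = 3, -3, 1.
For λ=3: eigenvector (0,1,0).
For λ=-3: eigenvector (1,0,0).
For λ=1: eigenvector (0,-1,1).
General solution: K_1e^(3t)(0,1,0) + K_2e^(-3t)(1,0,0) + K_3e^(t)(0,-1,1).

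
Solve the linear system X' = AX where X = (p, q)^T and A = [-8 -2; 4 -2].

Coefficient matrix A = [[-8, -2], [4, -2]].
Characteristic polynomial det(A - λI) = λ^2 + 10λ + 24 = 0.
Eigenvalues λ = -6, -4.
For λ=-6: (A-λI) row 1 is [-2, -2], so an eigenvector is (1, -1).
For λ=-4: (A-λI) row 1 is [-4, -2], so an eigenvector is (-1, 2).
General solution: c_1e^(-6t)(1,-1) + c_2e^(-4t)(-1,2).

p(t) = c_1e^(-6t) - c_2e^(-4t), q(t) = -c_1e^(-6t) + 2c_2e^(-4t)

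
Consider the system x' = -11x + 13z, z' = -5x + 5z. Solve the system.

x(t) = 2C_1e^(-3t)sin(t) + 3C_1e^(-3t)cos(t) + 3C_2e^(-3t)sin(t) - 2C_2e^(-3t)cos(t), z(t) = C_1e^(-3t)sin(t) + 2C_1e^(-3t)cos(t) + 2C_2e^(-3t)sin(t) - C_2e^(-3t)cos(t)

Coefficient matrix A = [[-11, 13], [-5, 5]].
Characteristic polynomial det(A - λI) = λ^2 + 6λ + 10 = 0.
Eigenvalues λ = -3 ± i (complex conjugate pair).
For λ=-3+i: an eigenvector is (3,2) - i(2,1) = (3 - 2i, 2 - i).
A real fundamental pair from Re and Im of e^((-3+i)t)v: X_1 = e^(-3t)(cos(t)·(3,2) + sin(t)·(2,1)), X_2 = e^(-3t)(sin(t)·(3,2) - cos(t)·(2,1)).
General solution: C_1X_1 + C_2X_2.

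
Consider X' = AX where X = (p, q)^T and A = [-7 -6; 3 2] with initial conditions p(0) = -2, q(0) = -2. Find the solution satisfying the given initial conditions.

p(t) = 6e^(-t) - 8e^(-4t), q(t) = -6e^(-t) + 4e^(-4t)

Coefficient matrix A = [[-7, -6], [3, 2]].
Characteristic polynomial det(A - λI) = λ^2 + 5λ + 4 = 0.
Eigenvalues λ = -4, -1.
For λ=-4: (A-λI) row 1 is [-3, -6], so an eigenvector is (2, -1).
For λ=-1: (A-λI) row 1 is [-6, -6], so an eigenvector is (1, -1).
General solution: c_1e^(-4t)(2,-1) + c_2e^(-t)(1,-1).
Applying p(0)=-2, q(0)=-2 gives c_1=-4, c_2=6.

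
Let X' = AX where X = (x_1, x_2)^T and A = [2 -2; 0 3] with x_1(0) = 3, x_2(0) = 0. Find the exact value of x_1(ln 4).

A = [[2,-2],[0,3]]; eigenvalues λ = 2, 3.
Eigenvectors: (-1,0) for λ=2, (2,-1) for λ=3.
From the initial condition, c_1 = -3, c_2 = 0.
x_1(ln 4) = (-3)(4^2)(-1) + (0)(4^3)(2) = 48.

48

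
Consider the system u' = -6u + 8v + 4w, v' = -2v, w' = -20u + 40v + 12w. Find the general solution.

Coefficient matrix A = [[-6, 8, 4], [0, -2, 0], [-20, 40, 12]].
det(A - λI) = 0 gives eigenvalues λ = -2, 2, 4.
For λ=-2: eigenvector (2,1,0).
For λ=2: eigenvector (1,0,2).
For λ=4: eigenvector (2,0,5).
General solution: K_1e^(-2t)(2,1,0) + K_2e^(2t)(1,0,2) + K_3e^(4t)(2,0,5).

u(t) = 2K_1e^(-2t) + K_2e^(2t) + 2K_3e^(4t), v(t) = K_1e^(-2t), w(t) = 2K_2e^(2t) + 5K_3e^(4t)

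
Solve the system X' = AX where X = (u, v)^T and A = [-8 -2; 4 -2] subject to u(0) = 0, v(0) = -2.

u(t) = 2e^(-4t) - 2e^(-6t), v(t) = -4e^(-4t) + 2e^(-6t)

Coefficient matrix A = [[-8, -2], [4, -2]].
Characteristic polynomial det(A - λI) = λ^2 + 10λ + 24 = 0.
Eigenvalues λ = -6, -4.
For λ=-6: (A-λI) row 1 is [-2, -2], so an eigenvector is (1, -1).
For λ=-4: (A-λI) row 1 is [-4, -2], so an eigenvector is (-1, 2).
General solution: C_1e^(-6t)(1,-1) + C_2e^(-4t)(-1,2).
Applying u(0)=0, v(0)=-2 gives C_1=-2, C_2=-2.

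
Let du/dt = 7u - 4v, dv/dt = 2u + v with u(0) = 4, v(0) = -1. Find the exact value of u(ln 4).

A = [[7,-4],[2,1]]; eigenvalues λ = 5, 3.
Eigenvectors: (2,1) for λ=5, (-1,-1) for λ=3.
From the initial condition, c_1 = 5, c_2 = 6.
u(ln 4) = (5)(4^5)(2) + (6)(4^3)(-1) = 9856.

9856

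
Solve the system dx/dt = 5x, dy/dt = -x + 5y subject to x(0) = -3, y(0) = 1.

Coefficient matrix A = [[5, 0], [-1, 5]].
Characteristic polynomial det(A - λI) = λ^2 - 10λ + 25 = 0.
Single eigenvalue λ = 5 with algebraic multiplicity 2.
Eigenvector v = (0,1); generalized eigenvector w with (A-λI)w=v is (-1,-1).
General solution: e^(5t)[K_1·v + K_2·(t·v + w)].
Applying x(0)=-3, y(0)=1 gives K_1=4, K_2=3.

x(t) = -3e^(5t), y(t) = 3te^(5t) + e^(5t)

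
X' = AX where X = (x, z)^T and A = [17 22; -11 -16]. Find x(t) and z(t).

x(t) = 2C_1e^(6t) - C_2e^(-5t), z(t) = -C_1e^(6t) + C_2e^(-5t)

Coefficient matrix A = [[17, 22], [-11, -16]].
Characteristic polynomial det(A - λI) = λ^2 - λ - 30 = 0.
Eigenvalues λ = 6, -5.
For λ=6: (A-λI) row 1 is [11, 22], so an eigenvector is (2, -1).
For λ=-5: (A-λI) row 1 is [22, 22], so an eigenvector is (-1, 1).
General solution: C_1e^(6t)(2,-1) + C_2e^(-5t)(-1,1).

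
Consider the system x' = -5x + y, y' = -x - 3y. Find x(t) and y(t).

Coefficient matrix A = [[-5, 1], [-1, -3]].
Characteristic polynomial det(A - λI) = λ^2 + 8λ + 16 = 0.
Single eigenvalue λ = -4 with algebraic multiplicity 2.
Eigenvector v = (1,1); generalized eigenvector w with (A-λI)w=v is (-3,-2).
General solution: e^(-4t)[c_1·v + c_2·(t·v + w)].

x(t) = c_1e^(-4t) + c_2te^(-4t) - 3c_2e^(-4t), y(t) = c_1e^(-4t) + c_2te^(-4t) - 2c_2e^(-4t)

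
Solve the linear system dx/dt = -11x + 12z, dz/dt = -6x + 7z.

x(t) = 2C_1e^(-5t) - C_2e^(t), z(t) = C_1e^(-5t) - C_2e^(t)

Coefficient matrix A = [[-11, 12], [-6, 7]].
Characteristic polynomial det(A - λI) = λ^2 + 4λ - 5 = 0.
Eigenvalues λ = -5, 1.
For λ=-5: (A-λI) row 1 is [-6, 12], so an eigenvector is (2, 1).
For λ=1: (A-λI) row 1 is [-12, 12], so an eigenvector is (-1, -1).
General solution: C_1e^(-5t)(2,1) + C_2e^(t)(-1,-1).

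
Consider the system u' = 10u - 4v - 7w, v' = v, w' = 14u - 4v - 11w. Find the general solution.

Coefficient matrix A = [[10, -4, -7], [0, 1, 0], [14, -4, -11]].
det(A - λI) = 0 gives eigenvalues λ = 3, 1, -4.
For λ=3: eigenvector (1,0,1).
For λ=1: eigenvector (2,1,2).
For λ=-4: eigenvector (1,0,2).
General solution: K_1e^(3t)(1,0,1) + K_2e^(t)(2,1,2) + K_3e^(-4t)(1,0,2).

u(t) = K_1e^(3t) + 2K_2e^(t) + K_3e^(-4t), v(t) = K_2e^(t), w(t) = K_1e^(3t) + 2K_2e^(t) + 2K_3e^(-4t)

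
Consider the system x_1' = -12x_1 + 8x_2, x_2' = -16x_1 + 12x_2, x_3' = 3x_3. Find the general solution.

x_1(t) = c_1e^(4t) + c_2e^(-4t), x_2(t) = 2c_1e^(4t) + c_2e^(-4t), x_3(t) = c_3e^(3t)

Coefficient matrix A = [[-12, 8, 0], [-16, 12, 0], [0, 0, 3]].
det(A - λI) = 0 gives eigenvalues λ = 4, -4, 3.
For λ=4: eigenvector (1,2,0).
For λ=-4: eigenvector (1,1,0).
For λ=3: eigenvector (0,0,1).
General solution: c_1e^(4t)(1,2,0) + c_2e^(-4t)(1,1,0) + c_3e^(3t)(0,0,1).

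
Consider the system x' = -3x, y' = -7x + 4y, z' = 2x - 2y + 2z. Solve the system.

Coefficient matrix A = [[-3, 0, 0], [-7, 4, 0], [2, -2, 2]].
det(A - λI) = 0 gives eigenvalues λ = 4, -3, 2.
For λ=4: eigenvector (0,-1,1).
For λ=-3: eigenvector (1,1,0).
For λ=2: eigenvector (0,0,1).
General solution: c_1e^(4t)(0,-1,1) + c_2e^(-3t)(1,1,0) + c_3e^(2t)(0,0,1).

x(t) = c_2e^(-3t), y(t) = -c_1e^(4t) + c_2e^(-3t), z(t) = c_1e^(4t) + c_3e^(2t)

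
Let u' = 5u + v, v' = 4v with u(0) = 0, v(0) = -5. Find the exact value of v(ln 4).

A = [[5,1],[0,4]]; eigenvalues λ = 5, 4.
Eigenvectors: (1,0) for λ=5, (1,-1) for λ=4.
From the initial condition, c_1 = -5, c_2 = 5.
v(ln 4) = (-5)(4^5)(0) + (5)(4^4)(-1) = -1280.

-1280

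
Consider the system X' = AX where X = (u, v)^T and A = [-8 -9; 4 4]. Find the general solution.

u(t) = 3K_1e^(-2t) + 3K_2te^(-2t) - 2K_2e^(-2t), v(t) = -2K_1e^(-2t) - 2K_2te^(-2t) + K_2e^(-2t)

Coefficient matrix A = [[-8, -9], [4, 4]].
Characteristic polynomial det(A - λI) = λ^2 + 4λ + 4 = 0.
Single eigenvalue λ = -2 with algebraic multiplicity 2.
Eigenvector v = (3,-2); generalized eigenvector w with (A-λI)w=v is (-2,1).
General solution: e^(-2t)[K_1·v + K_2·(t·v + w)].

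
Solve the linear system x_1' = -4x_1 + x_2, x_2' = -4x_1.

x_1(t) = -c_1e^(-2t) - c_2te^(-2t) - c_2e^(-2t), x_2(t) = -2c_1e^(-2t) - 2c_2te^(-2t) - 3c_2e^(-2t)

Coefficient matrix A = [[-4, 1], [-4, 0]].
Characteristic polynomial det(A - λI) = λ^2 + 4λ + 4 = 0.
Single eigenvalue λ = -2 with algebraic multiplicity 2.
Eigenvector v = (-1,-2); generalized eigenvector w with (A-λI)w=v is (-1,-3).
General solution: e^(-2t)[c_1·v + c_2·(t·v + w)].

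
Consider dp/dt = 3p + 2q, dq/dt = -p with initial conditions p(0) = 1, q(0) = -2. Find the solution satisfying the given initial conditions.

p(t) = -2e^(2t) + 3e^(t), q(t) = e^(2t) - 3e^(t)

Coefficient matrix A = [[3, 2], [-1, 0]].
Characteristic polynomial det(A - λI) = λ^2 - 3λ + 2 = 0.
Eigenvalues λ = 1, 2.
For λ=1: (A-λI) row 1 is [2, 2], so an eigenvector is (1, -1).
For λ=2: (A-λI) row 1 is [1, 2], so an eigenvector is (2, -1).
General solution: K_1e^(t)(1,-1) + K_2e^(2t)(2,-1).
Applying p(0)=1, q(0)=-2 gives K_1=3, K_2=-1.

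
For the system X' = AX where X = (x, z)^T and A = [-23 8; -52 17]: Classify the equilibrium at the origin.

stable spiral

A = [[-23,8],[-52,17]]; det(A-λI) = λ^2 + 6λ + 25.
λ = -3 ± 4i: negative real part.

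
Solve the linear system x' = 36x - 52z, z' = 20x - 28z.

x(t) = -2C_1e^(4t)sin(4t) + 3C_1e^(4t)cos(4t) + 3C_2e^(4t)sin(4t) + 2C_2e^(4t)cos(4t), z(t) = -C_1e^(4t)sin(4t) + 2C_1e^(4t)cos(4t) + 2C_2e^(4t)sin(4t) + C_2e^(4t)cos(4t)

Coefficient matrix A = [[36, -52], [20, -28]].
Characteristic polynomial det(A - λI) = λ^2 - 8λ + 32 = 0.
Eigenvalues λ = 4 ± 4i (complex conjugate pair).
For λ=4+4i: an eigenvector is (3,2) - i(-2,-1) = (3 + 2i, 2 + i).
A real fundamental pair from Re and Im of e^((4+4i)t)v: X_1 = e^(4t)(cos(4t)·(3,2) + sin(4t)·(-2,-1)), X_2 = e^(4t)(sin(4t)·(3,2) - cos(4t)·(-2,-1)).
General solution: C_1X_1 + C_2X_2.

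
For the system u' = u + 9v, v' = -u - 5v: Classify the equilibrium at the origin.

stable improper node

A = [[1,9],[-1,-5]]; det(A-λI) = λ^2 + 4λ + 4.
repeated λ = -2 with a single eigenvector.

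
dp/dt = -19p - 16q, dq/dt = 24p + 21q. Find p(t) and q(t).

p(t) = -c_1e^(-3t) - 2c_2e^(5t), q(t) = c_1e^(-3t) + 3c_2e^(5t)

Coefficient matrix A = [[-19, -16], [24, 21]].
Characteristic polynomial det(A - λI) = λ^2 - 2λ - 15 = 0.
Eigenvalues λ = -3, 5.
For λ=-3: (A-λI) row 1 is [-16, -16], so an eigenvector is (-1, 1).
For λ=5: (A-λI) row 1 is [-24, -16], so an eigenvector is (-2, 3).
General solution: c_1e^(-3t)(-1,1) + c_2e^(5t)(-2,3).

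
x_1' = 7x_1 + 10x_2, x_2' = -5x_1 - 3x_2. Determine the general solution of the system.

x_1(t) = -C_1e^(2t)sin(5t) - C_1e^(2t)cos(5t) - C_2e^(2t)sin(5t) + C_2e^(2t)cos(5t), x_2(t) = C_1e^(2t)sin(5t) - C_2e^(2t)cos(5t)

Coefficient matrix A = [[7, 10], [-5, -3]].
Characteristic polynomial det(A - λI) = λ^2 - 4λ + 29 = 0.
Eigenvalues λ = 2 ± 5i (complex conjugate pair).
For λ=2+5i: an eigenvector is (-1,0) - i(-1,1) = (-1 + i, 0 - i).
A real fundamental pair from Re and Im of e^((2+5i)t)v: X_1 = e^(2t)(cos(5t)·(-1,0) + sin(5t)·(-1,1)), X_2 = e^(2t)(sin(5t)·(-1,0) - cos(5t)·(-1,1)).
General solution: C_1X_1 + C_2X_2.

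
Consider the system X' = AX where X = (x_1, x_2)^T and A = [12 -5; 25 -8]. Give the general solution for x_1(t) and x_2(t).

Coefficient matrix A = [[12, -5], [25, -8]].
Characteristic polynomial det(A - λI) = λ^2 - 4λ + 29 = 0.
Eigenvalues λ = 2 ± 5i (complex conjugate pair).
For λ=2+5i: an eigenvector is (0,-1) - i(1,2) = (0 - i, -1 - 2i).
A real fundamental pair from Re and Im of e^((2+5i)t)v: X_1 = e^(2t)(cos(5t)·(0,-1) + sin(5t)·(1,2)), X_2 = e^(2t)(sin(5t)·(0,-1) - cos(5t)·(1,2)).
General solution: c_1X_1 + c_2X_2.

x_1(t) = c_1e^(2t)sin(5t) - c_2e^(2t)cos(5t), x_2(t) = 2c_1e^(2t)sin(5t) - c_1e^(2t)cos(5t) - c_2e^(2t)sin(5t) - 2c_2e^(2t)cos(5t)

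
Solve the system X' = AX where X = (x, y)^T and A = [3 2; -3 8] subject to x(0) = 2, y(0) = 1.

Coefficient matrix A = [[3, 2], [-3, 8]].
Characteristic polynomial det(A - λI) = λ^2 - 11λ + 30 = 0.
Eigenvalues λ = 5, 6.
For λ=5: (A-λI) row 1 is [-2, 2], so an eigenvector is (-1, -1).
For λ=6: (A-λI) row 1 is [-3, 2], so an eigenvector is (2, 3).
General solution: K_1e^(5t)(-1,-1) + K_2e^(6t)(2,3).
Applying x(0)=2, y(0)=1 gives K_1=-4, K_2=-1.

x(t) = -2e^(6t) + 4e^(5t), y(t) = -3e^(6t) + 4e^(5t)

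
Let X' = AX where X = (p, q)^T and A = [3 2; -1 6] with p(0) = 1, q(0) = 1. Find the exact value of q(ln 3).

243

A = [[3,2],[-1,6]]; eigenvalues λ = 5, 4.
Eigenvectors: (-1,-1) for λ=5, (2,1) for λ=4.
From the initial condition, c_1 = -1, c_2 = 0.
q(ln 3) = (-1)(3^5)(-1) + (0)(3^4)(1) = 243.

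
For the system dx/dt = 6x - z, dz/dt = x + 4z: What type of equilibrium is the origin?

A = [[6,-1],[1,4]]; det(A-λI) = λ^2 - 10λ + 25.
repeated λ = 5 with a single eigenvector.

unstable improper node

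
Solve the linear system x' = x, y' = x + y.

x(t) = -K_2e^(t), y(t) = -K_1e^(t) - K_2te^(t) - 3K_2e^(t)

Coefficient matrix A = [[1, 0], [1, 1]].
Characteristic polynomial det(A - λI) = λ^2 - 2λ + 1 = 0.
Single eigenvalue λ = 1 with algebraic multiplicity 2.
Eigenvector v = (0,-1); generalized eigenvector w with (A-λI)w=v is (-1,-3).
General solution: e^(t)[K_1·v + K_2·(t·v + w)].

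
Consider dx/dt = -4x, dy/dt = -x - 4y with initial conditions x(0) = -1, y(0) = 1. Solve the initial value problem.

x(t) = -e^(-4t), y(t) = te^(-4t) + e^(-4t)

Coefficient matrix A = [[-4, 0], [-1, -4]].
Characteristic polynomial det(A - λI) = λ^2 + 8λ + 16 = 0.
Single eigenvalue λ = -4 with algebraic multiplicity 2.
Eigenvector v = (0,1); generalized eigenvector w with (A-λI)w=v is (-1,-2).
General solution: e^(-4t)[c_1·v + c_2·(t·v + w)].
Applying x(0)=-1, y(0)=1 gives c_1=3, c_2=1.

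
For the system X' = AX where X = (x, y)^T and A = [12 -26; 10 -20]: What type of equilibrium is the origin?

A = [[12,-26],[10,-20]]; det(A-λI) = λ^2 + 8λ + 20.
λ = -4 ± 2i: negative real part.

stable spiral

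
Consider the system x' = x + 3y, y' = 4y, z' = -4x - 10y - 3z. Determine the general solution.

Coefficient matrix A = [[1, 3, 0], [0, 4, 0], [-4, -10, -3]].
det(A - λI) = 0 gives eigenvalues λ = 1, 4, -3.
For λ=1: eigenvector (1,0,-1).
For λ=4: eigenvector (1,1,-2).
For λ=-3: eigenvector (0,0,1).
General solution: K_1e^(t)(1,0,-1) + K_2e^(4t)(1,1,-2) + K_3e^(-3t)(0,0,1).

x(t) = K_1e^(t) + K_2e^(4t), y(t) = K_2e^(4t), z(t) = -K_1e^(t) - 2K_2e^(4t) + K_3e^(-3t)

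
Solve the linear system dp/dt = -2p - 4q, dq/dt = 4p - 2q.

p(t) = -C_1e^(-2t)sin(4t) + C_2e^(-2t)cos(4t), q(t) = C_1e^(-2t)cos(4t) + C_2e^(-2t)sin(4t)

Coefficient matrix A = [[-2, -4], [4, -2]].
Characteristic polynomial det(A - λI) = λ^2 + 4λ + 20 = 0.
Eigenvalues λ = -2 ± 4i (complex conjugate pair).
For λ=-2+4i: an eigenvector is (0,1) - i(-1,0) = (0 + i, 1).
A real fundamental pair from Re and Im of e^((-2+4i)t)v: X_1 = e^(-2t)(cos(4t)·(0,1) + sin(4t)·(-1,0)), X_2 = e^(-2t)(sin(4t)·(0,1) - cos(4t)·(-1,0)).
General solution: C_1X_1 + C_2X_2.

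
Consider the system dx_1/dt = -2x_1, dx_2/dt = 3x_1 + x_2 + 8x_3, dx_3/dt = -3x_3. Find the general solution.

Coefficient matrix A = [[-2, 0, 0], [3, 1, 8], [0, 0, -3]].
det(A - λI) = 0 gives eigenvalues λ = 1, -2, -3.
For λ=1: eigenvector (0,1,0).
For λ=-2: eigenvector (-1,1,0).
For λ=-3: eigenvector (0,-2,1).
General solution: c_1e^(t)(0,1,0) + c_2e^(-2t)(-1,1,0) + c_3e^(-3t)(0,-2,1).

x_1(t) = -c_2e^(-2t), x_2(t) = c_1e^(t) + c_2e^(-2t) - 2c_3e^(-3t), x_3(t) = c_3e^(-3t)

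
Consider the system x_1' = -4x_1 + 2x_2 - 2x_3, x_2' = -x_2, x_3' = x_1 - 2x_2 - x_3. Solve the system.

Coefficient matrix A = [[-4, 2, -2], [0, -1, 0], [1, -2, -1]].
det(A - λI) = 0 gives eigenvalues λ = -2, -1, -3.
For λ=-2: eigenvector (1,0,-1).
For λ=-1: eigenvector (2,1,-2).
For λ=-3: eigenvector (2,0,-1).
General solution: c_1e^(-2t)(1,0,-1) + c_2e^(-t)(2,1,-2) + c_3e^(-3t)(2,0,-1).

x_1(t) = c_1e^(-2t) + 2c_2e^(-t) + 2c_3e^(-3t), x_2(t) = c_2e^(-t), x_3(t) = -c_1e^(-2t) - 2c_2e^(-t) - c_3e^(-3t)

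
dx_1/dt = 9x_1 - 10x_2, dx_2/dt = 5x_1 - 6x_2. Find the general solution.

x_1(t) = c_1e^(-t) - 2c_2e^(4t), x_2(t) = c_1e^(-t) - c_2e^(4t)

Coefficient matrix A = [[9, -10], [5, -6]].
Characteristic polynomial det(A - λI) = λ^2 - 3λ - 4 = 0.
Eigenvalues λ = -1, 4.
For λ=-1: (A-λI) row 1 is [10, -10], so an eigenvector is (1, 1).
For λ=4: (A-λI) row 1 is [5, -10], so an eigenvector is (-2, -1).
General solution: c_1e^(-t)(1,1) + c_2e^(4t)(-2,-1).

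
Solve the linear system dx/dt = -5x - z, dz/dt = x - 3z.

Coefficient matrix A = [[-5, -1], [1, -3]].
Characteristic polynomial det(A - λI) = λ^2 + 8λ + 16 = 0.
Single eigenvalue λ = -4 with algebraic multiplicity 2.
Eigenvector v = (-1,1); generalized eigenvector w with (A-λI)w=v is (-1,2).
General solution: e^(-4t)[K_1·v + K_2·(t·v + w)].

x(t) = -K_1e^(-4t) - K_2te^(-4t) - K_2e^(-4t), z(t) = K_1e^(-4t) + K_2te^(-4t) + 2K_2e^(-4t)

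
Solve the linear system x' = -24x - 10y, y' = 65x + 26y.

x(t) = C_1e^(t)sin(5t) - C_1e^(t)cos(5t) - C_2e^(t)sin(5t) - C_2e^(t)cos(5t), y(t) = -3C_1e^(t)sin(5t) + 2C_1e^(t)cos(5t) + 2C_2e^(t)sin(5t) + 3C_2e^(t)cos(5t)

Coefficient matrix A = [[-24, -10], [65, 26]].
Characteristic polynomial det(A - λI) = λ^2 - 2λ + 26 = 0.
Eigenvalues λ = 1 ± 5i (complex conjugate pair).
For λ=1+5i: an eigenvector is (-1,2) - i(1,-3) = (-1 - i, 2 + 3i).
A real fundamental pair from Re and Im of e^((1+5i)t)v: X_1 = e^(t)(cos(5t)·(-1,2) + sin(5t)·(1,-3)), X_2 = e^(t)(sin(5t)·(-1,2) - cos(5t)·(1,-3)).
General solution: C_1X_1 + C_2X_2.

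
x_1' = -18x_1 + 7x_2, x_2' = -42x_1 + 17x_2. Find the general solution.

Coefficient matrix A = [[-18, 7], [-42, 17]].
Characteristic polynomial det(A - λI) = λ^2 + λ - 12 = 0.
Eigenvalues λ = -4, 3.
For λ=-4: (A-λI) row 1 is [-14, 7], so an eigenvector is (-1, -2).
For λ=3: (A-λI) row 1 is [-21, 7], so an eigenvector is (-1, -3).
General solution: C_1e^(-4t)(-1,-2) + C_2e^(3t)(-1,-3).

x_1(t) = -C_1e^(-4t) - C_2e^(3t), x_2(t) = -2C_1e^(-4t) - 3C_2e^(3t)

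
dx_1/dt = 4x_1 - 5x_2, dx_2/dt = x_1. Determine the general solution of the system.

Coefficient matrix A = [[4, -5], [1, 0]].
Characteristic polynomial det(A - λI) = λ^2 - 4λ + 5 = 0.
Eigenvalues λ = 2 ± i (complex conjugate pair).
For λ=2+i: an eigenvector is (1,0) - i(2,1) = (1 - 2i, 0 - i).
A real fundamental pair from Re and Im of e^((2+i)t)v: X_1 = e^(2t)(cos(t)·(1,0) + sin(t)·(2,1)), X_2 = e^(2t)(sin(t)·(1,0) - cos(t)·(2,1)).
General solution: C_1X_1 + C_2X_2.

x_1(t) = 2C_1e^(2t)sin(t) + C_1e^(2t)cos(t) + C_2e^(2t)sin(t) - 2C_2e^(2t)cos(t), x_2(t) = C_1e^(2t)sin(t) - C_2e^(2t)cos(t)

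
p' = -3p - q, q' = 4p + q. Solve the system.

Coefficient matrix A = [[-3, -1], [4, 1]].
Characteristic polynomial det(A - λI) = λ^2 + 2λ + 1 = 0.
Single eigenvalue λ = -1 with algebraic multiplicity 2.
Eigenvector v = (1,-2); generalized eigenvector w with (A-λI)w=v is (0,-1).
General solution: e^(-t)[K_1·v + K_2·(t·v + w)].

p(t) = K_1e^(-t) + K_2te^(-t), q(t) = -2K_1e^(-t) - 2K_2te^(-t) - K_2e^(-t)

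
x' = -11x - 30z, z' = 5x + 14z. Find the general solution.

x(t) = 3C_1e^(-t) + 2C_2e^(4t), z(t) = -C_1e^(-t) - C_2e^(4t)

Coefficient matrix A = [[-11, -30], [5, 14]].
Characteristic polynomial det(A - λI) = λ^2 - 3λ - 4 = 0.
Eigenvalues λ = -1, 4.
For λ=-1: (A-λI) row 1 is [-10, -30], so an eigenvector is (3, -1).
For λ=4: (A-λI) row 1 is [-15, -30], so an eigenvector is (2, -1).
General solution: C_1e^(-t)(3,-1) + C_2e^(4t)(2,-1).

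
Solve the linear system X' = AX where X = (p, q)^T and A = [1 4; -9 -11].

Coefficient matrix A = [[1, 4], [-9, -11]].
Characteristic polynomial det(A - λI) = λ^2 + 10λ + 25 = 0.
Single eigenvalue λ = -5 with algebraic multiplicity 2.
Eigenvector v = (-2,3); generalized eigenvector w with (A-λI)w=v is (1,-2).
General solution: e^(-5t)[c_1·v + c_2·(t·v + w)].

p(t) = -2c_1e^(-5t) - 2c_2te^(-5t) + c_2e^(-5t), q(t) = 3c_1e^(-5t) + 3c_2te^(-5t) - 2c_2e^(-5t)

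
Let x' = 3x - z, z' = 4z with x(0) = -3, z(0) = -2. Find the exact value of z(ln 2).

-32

A = [[3,-1],[0,4]]; eigenvalues λ = 4, 3.
Eigenvectors: (-1,1) for λ=4, (1,0) for λ=3.
From the initial condition, c_1 = -2, c_2 = -5.
z(ln 2) = (-2)(2^4)(1) + (-5)(2^3)(0) = -32.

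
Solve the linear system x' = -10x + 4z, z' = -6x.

x(t) = -2C_1e^(-4t) - C_2e^(-6t), z(t) = -3C_1e^(-4t) - C_2e^(-6t)

Coefficient matrix A = [[-10, 4], [-6, 0]].
Characteristic polynomial det(A - λI) = λ^2 + 10λ + 24 = 0.
Eigenvalues λ = -4, -6.
For λ=-4: (A-λI) row 1 is [-6, 4], so an eigenvector is (-2, -3).
For λ=-6: (A-λI) row 1 is [-4, 4], so an eigenvector is (-1, -1).
General solution: C_1e^(-4t)(-2,-3) + C_2e^(-6t)(-1,-1).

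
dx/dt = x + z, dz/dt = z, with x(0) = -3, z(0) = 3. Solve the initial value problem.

x(t) = 3te^(t) - 3e^(t), z(t) = 3e^(t)

Coefficient matrix A = [[1, 1], [0, 1]].
Characteristic polynomial det(A - λI) = λ^2 - 2λ + 1 = 0.
Single eigenvalue λ = 1 with algebraic multiplicity 2.
Eigenvector v = (1,0); generalized eigenvector w with (A-λI)w=v is (3,1).
General solution: e^(t)[c_1·v + c_2·(t·v + w)].
Applying x(0)=-3, z(0)=3 gives c_1=-12, c_2=3.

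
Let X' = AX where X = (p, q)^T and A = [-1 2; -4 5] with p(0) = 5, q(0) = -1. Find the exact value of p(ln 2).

A = [[-1,2],[-4,5]]; eigenvalues λ = 3, 1.
Eigenvectors: (1,2) for λ=3, (1,1) for λ=1.
From the initial condition, c_1 = -6, c_2 = 11.
p(ln 2) = (-6)(2^3)(1) + (11)(2^1)(1) = -26.

-26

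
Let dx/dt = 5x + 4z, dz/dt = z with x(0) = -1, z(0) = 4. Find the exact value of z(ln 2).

8

A = [[5,4],[0,1]]; eigenvalues λ = 5, 1.
Eigenvectors: (1,0) for λ=5, (1,-1) for λ=1.
From the initial condition, c_1 = 3, c_2 = -4.
z(ln 2) = (3)(2^5)(0) + (-4)(2^1)(-1) = 8.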